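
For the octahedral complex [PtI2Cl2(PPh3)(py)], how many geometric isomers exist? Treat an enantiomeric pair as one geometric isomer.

6

In an octahedral complex each vertex has one trans partner and four cis neighbours.
Systematic placement gives 6 geometric isomers: I trans, Cl trans; I cis, Cl trans; I cis, Cl cis (3 arrangements, 2 chiral); I trans, Cl cis.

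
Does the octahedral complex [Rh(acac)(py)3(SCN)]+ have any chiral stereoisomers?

no

Each acac is bidentate and must span two cis positions.
There are 2 geometric isomers: py mer; py fac.
Each arrangement has an internal mirror plane or centre of symmetry, so none is chiral.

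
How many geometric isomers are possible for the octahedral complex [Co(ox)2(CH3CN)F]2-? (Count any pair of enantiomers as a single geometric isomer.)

An octahedron has six vertices in three trans pairs; every non-trans pair is cis.
Each ox is bidentate and must span two cis positions.
There are 2 geometric isomers: CH3CN and F mutually trans; CH3CN and F mutually cis (chiral).

2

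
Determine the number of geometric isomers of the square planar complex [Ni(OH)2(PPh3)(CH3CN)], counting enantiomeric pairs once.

A square has two trans pairs of vertices; adjacent vertices are cis.
There are 2 geometric isomers: OH cis; OH trans.

2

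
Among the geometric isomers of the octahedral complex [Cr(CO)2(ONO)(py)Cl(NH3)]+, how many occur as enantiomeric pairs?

6

The six octahedral sites form three mutually perpendicular trans pairs.
Exhaustive case analysis gives 9 geometric isomers.
Of these, 6 lack any improper symmetry element and so occur as enantiomeric pairs, giving 9 + 6 = 15 stereoisomers in total.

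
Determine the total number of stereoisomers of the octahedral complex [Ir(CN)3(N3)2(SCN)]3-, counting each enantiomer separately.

3

The distinct arrangements are (3 in all): CN mer, N3 cis; CN mer, N3 trans; CN fac, N3 cis.
Each arrangement has an internal mirror plane or centre of symmetry, so none is chiral.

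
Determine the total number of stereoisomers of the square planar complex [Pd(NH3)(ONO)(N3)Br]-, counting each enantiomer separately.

3

There are 3 geometric isomers: (Br/NH3 trans, N3/ONO trans); (Br/ONO trans, N3/NH3 trans); (Br/N3 trans, NH3/ONO trans).
Each arrangement has an internal mirror plane or centre of symmetry, so none is chiral.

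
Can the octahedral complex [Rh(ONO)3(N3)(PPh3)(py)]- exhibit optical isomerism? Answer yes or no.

yes

The six octahedral sites form three mutually perpendicular trans pairs.
Systematic placement gives 4 geometric isomers: ONO mer (3 arrangements); ONO fac (chiral).
One of these lacks any improper symmetry element and so occurs as an enantiomeric pair, giving 4 + 1 = 5 stereoisomers in total.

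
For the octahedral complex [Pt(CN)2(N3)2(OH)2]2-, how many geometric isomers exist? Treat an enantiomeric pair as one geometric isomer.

Working through the distinct placements yields 5 geometric isomers: CN trans, N3 trans, OH trans; CN trans, N3 cis, OH cis; CN cis, N3 cis, OH trans; CN cis, N3 cis, OH cis (chiral); CN cis, N3 trans, OH cis.

5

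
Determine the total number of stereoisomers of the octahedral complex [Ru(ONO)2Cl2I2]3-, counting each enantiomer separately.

An octahedron has six vertices in three trans pairs; every non-trans pair is cis.
Systematic placement gives 5 geometric isomers: ONO trans, Cl trans, I trans; ONO cis, Cl trans, I cis; ONO trans, Cl cis, I cis; ONO cis, Cl cis, I cis (chiral); ONO cis, Cl cis, I trans.
One of these lacks any improper symmetry element and so occurs as an enantiomeric pair, giving 5 + 1 = 6 stereoisomers in total.

6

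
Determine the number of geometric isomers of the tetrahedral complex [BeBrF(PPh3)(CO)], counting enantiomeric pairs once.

Only one geometric arrangement is possible; it has no improper symmetry element, so it exists as a pair of enantiomers (2 stereoisomers).

1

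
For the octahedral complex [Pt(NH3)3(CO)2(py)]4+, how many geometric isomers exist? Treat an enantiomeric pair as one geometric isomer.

3

The six octahedral sites form three mutually perpendicular trans pairs.
The distinct arrangements are (3 in all): NH3 mer, CO trans; NH3 fac, CO cis; NH3 mer, CO cis.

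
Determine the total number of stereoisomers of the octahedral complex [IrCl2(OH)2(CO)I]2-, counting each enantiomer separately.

Working through the distinct placements yields 6 geometric isomers: Cl cis, OH trans; Cl cis, OH cis (3 arrangements, 2 chiral); Cl trans, OH trans; Cl trans, OH cis.
Of these, 2 lack any improper symmetry element and so occur as enantiomeric pairs, giving 6 + 2 = 8 stereoisomers in total.

8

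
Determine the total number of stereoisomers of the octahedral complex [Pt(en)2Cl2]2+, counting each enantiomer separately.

3

In an octahedral complex each vertex has one trans partner and four cis neighbours.
Each en is bidentate and must span two cis positions.
The distinct arrangements are (2 in all): Cl trans; Cl cis (chiral).
One of these lacks any improper symmetry element and so occurs as an enantiomeric pair, giving 2 + 1 = 3 stereoisomers in total.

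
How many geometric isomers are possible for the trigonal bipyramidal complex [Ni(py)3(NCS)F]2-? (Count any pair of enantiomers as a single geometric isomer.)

4

The distinct arrangements are (4 in all): NCS axial, F axial; NCS equatorial, F axial; NCS axial, F equatorial; NCS equatorial, F equatorial.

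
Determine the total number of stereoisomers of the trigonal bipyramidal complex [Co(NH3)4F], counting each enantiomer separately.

In a trigonal bipyramid the two axial positions differ from the three equatorial ones.
The distinct arrangements are (2 in all): F axial; F equatorial.
Each arrangement has an internal mirror plane or centre of symmetry, so none is chiral.

2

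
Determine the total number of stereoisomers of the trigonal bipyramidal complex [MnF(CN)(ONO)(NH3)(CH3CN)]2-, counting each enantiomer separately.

20

In a trigonal bipyramid the two axial positions differ from the three equatorial ones.
Placing the ligands in turn and identifying arrangements related by rotation or reflection leaves 10 distinct geometric isomers.
Of these, 10 lack any improper symmetry element and so occur as enantiomeric pairs, giving 10 + 10 = 20 stereoisomers in total.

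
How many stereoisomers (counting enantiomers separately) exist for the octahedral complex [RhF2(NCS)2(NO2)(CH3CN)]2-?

8

The six octahedral sites form three mutually perpendicular trans pairs.
Systematic placement gives 6 geometric isomers: F cis, NCS cis (3 arrangements, 2 chiral); F cis, NCS trans; F trans, NCS cis; F trans, NCS trans.
Of these, 2 lack any improper symmetry element and so occur as enantiomeric pairs, giving 6 + 2 = 8 stereoisomers in total.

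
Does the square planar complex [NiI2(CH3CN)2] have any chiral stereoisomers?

no

In a square planar complex each vertex has one trans partner and two cis neighbours.
The distinct arrangements are (2 in all): I cis; I trans.
Each arrangement has an internal mirror plane or centre of symmetry, so none is chiral.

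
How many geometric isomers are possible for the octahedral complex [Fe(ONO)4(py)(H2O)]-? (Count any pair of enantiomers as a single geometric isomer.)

2

In an octahedral complex each vertex has one trans partner and four cis neighbours.
The distinct arrangements are (2 in all): py and H2O mutually cis; py and H2O mutually trans.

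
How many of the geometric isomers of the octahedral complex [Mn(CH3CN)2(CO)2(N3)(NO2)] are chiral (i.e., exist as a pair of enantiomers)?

2

Working through the distinct placements yields 6 geometric isomers: CH3CN trans, CO trans; CH3CN trans, CO cis; CH3CN cis, CO cis (3 arrangements, 2 chiral); CH3CN cis, CO trans.
Of these, 2 lack any improper symmetry element and so occur as enantiomeric pairs, giving 6 + 2 = 8 stereoisomers in total.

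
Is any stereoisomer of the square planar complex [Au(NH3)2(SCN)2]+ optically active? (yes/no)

no

A square has two trans pairs of vertices; adjacent vertices are cis.
Systematic placement gives 2 geometric isomers: NH3 cis; NH3 trans.
Each arrangement has an internal mirror plane or centre of symmetry, so none is chiral.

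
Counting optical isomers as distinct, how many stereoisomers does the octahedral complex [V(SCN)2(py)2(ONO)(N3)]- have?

8

The distinct arrangements are (6 in all): SCN trans, py trans; SCN cis, py cis (3 arrangements, 2 chiral); SCN cis, py trans; SCN trans, py cis.
Of these, 2 lack any improper symmetry element and so occur as enantiomeric pairs, giving 6 + 2 = 8 stereoisomers in total.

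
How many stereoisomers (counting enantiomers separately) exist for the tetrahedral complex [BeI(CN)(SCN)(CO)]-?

2

In a tetrahedral complex all four positions are equivalent and every pair of ligands is adjacent — there is no cis/trans distinction.
Only one geometric arrangement is possible; it has no improper symmetry element, so it exists as a pair of enantiomers (2 stereoisomers).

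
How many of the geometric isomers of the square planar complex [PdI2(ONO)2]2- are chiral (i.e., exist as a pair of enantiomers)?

0

A square has two trans pairs of vertices; adjacent vertices are cis.
Systematic placement gives 2 geometric isomers: I cis; I trans.
Each arrangement has an internal mirror plane or centre of symmetry, so none is chiral.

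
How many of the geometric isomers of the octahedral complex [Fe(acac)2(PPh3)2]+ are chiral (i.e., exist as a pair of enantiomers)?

1

Each acac is bidentate and must span two cis positions.
The distinct arrangements are (2 in all): PPh3 trans; PPh3 cis (chiral).
One of these lacks any improper symmetry element and so occurs as an enantiomeric pair, giving 2 + 1 = 3 stereoisomers in total.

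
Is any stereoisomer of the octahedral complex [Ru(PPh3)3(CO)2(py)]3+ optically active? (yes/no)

The six octahedral sites form three mutually perpendicular trans pairs.
Working through the distinct placements yields 3 geometric isomers: PPh3 mer, CO trans; PPh3 fac, CO cis; PPh3 mer, CO cis.
Each arrangement has an internal mirror plane or centre of symmetry, so none is chiral.

no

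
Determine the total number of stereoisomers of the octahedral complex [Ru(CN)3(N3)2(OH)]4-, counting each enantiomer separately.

Systematic placement gives 3 geometric isomers: CN mer, N3 cis; CN mer, N3 trans; CN fac, N3 cis.
Each arrangement has an internal mirror plane or centre of symmetry, so none is chiral.

3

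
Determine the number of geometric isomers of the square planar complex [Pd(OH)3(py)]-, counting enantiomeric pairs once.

1

A square has two trans pairs of vertices; adjacent vertices are cis.
Only one geometric arrangement is possible.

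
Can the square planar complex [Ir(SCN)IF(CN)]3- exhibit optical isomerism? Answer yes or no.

In a square planar complex each vertex has one trans partner and two cis neighbours.
The distinct arrangements are (3 in all): (CN/I trans, F/SCN trans); (CN/SCN trans, F/I trans); (CN/F trans, I/SCN trans).
Each arrangement has an internal mirror plane or centre of symmetry, so none is chiral.

no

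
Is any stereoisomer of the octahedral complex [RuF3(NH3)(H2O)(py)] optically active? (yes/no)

There are 4 geometric isomers: F mer (3 arrangements); F fac (chiral).
One of these lacks any improper symmetry element and so occurs as an enantiomeric pair, giving 4 + 1 = 5 stereoisomers in total.

yes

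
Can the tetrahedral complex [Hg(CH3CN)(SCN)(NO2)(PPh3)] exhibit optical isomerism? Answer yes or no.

All four vertices of a tetrahedron are equivalent and mutually adjacent, so cis/trans isomerism cannot arise.
Only one geometric arrangement is possible; it has no improper symmetry element, so it exists as a pair of enantiomers (2 stereoisomers).

yes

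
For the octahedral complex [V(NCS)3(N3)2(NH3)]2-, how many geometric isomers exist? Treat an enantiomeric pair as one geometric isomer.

3

Working through the distinct placements yields 3 geometric isomers: NCS mer, N3 trans; NCS fac, N3 cis; NCS mer, N3 cis.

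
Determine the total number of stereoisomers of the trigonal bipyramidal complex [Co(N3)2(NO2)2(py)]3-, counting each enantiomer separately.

A trigonal bipyramid has two axial and three equatorial sites, which are chemically inequivalent.
Exhaustive case analysis gives 5 geometric isomers.
One of these lacks any improper symmetry element and so occurs as an enantiomeric pair, giving 5 + 1 = 6 stereoisomers in total.

6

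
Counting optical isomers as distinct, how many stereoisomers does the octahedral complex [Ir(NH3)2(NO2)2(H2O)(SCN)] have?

There are 6 geometric isomers: NH3 cis, NO2 cis (3 arrangements, 2 chiral); NH3 cis, NO2 trans; NH3 trans, NO2 cis; NH3 trans, NO2 trans.
Of these, 2 lack any improper symmetry element and so occur as enantiomeric pairs, giving 6 + 2 = 8 stereoisomers in total.

8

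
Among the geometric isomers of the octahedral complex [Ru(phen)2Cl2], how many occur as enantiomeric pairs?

Each phen is bidentate and must span two cis positions.
Working through the distinct placements yields 2 geometric isomers: Cl trans; Cl cis (chiral).
One of these lacks any improper symmetry element and so occurs as an enantiomeric pair, giving 2 + 1 = 3 stereoisomers in total.

1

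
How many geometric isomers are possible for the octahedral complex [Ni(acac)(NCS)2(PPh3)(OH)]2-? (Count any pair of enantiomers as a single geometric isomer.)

4

The six octahedral sites form three mutually perpendicular trans pairs.
Each acac is bidentate and must span two cis positions.
Working through the distinct placements yields 4 geometric isomers: NCS trans; NCS cis (3 arrangements, 2 chiral).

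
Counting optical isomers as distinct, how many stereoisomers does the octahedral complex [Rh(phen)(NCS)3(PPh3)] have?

Each phen is bidentate and must span two cis positions.
Working through the distinct placements yields 2 geometric isomers: NCS mer; NCS fac.
Each arrangement has an internal mirror plane or centre of symmetry, so none is chiral.

2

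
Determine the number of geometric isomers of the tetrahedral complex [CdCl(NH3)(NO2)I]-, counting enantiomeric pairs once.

In a tetrahedral complex all four positions are equivalent and every pair of ligands is adjacent — there is no cis/trans distinction.
Only one geometric arrangement is possible; it has no improper symmetry element, so it exists as a pair of enantiomers (2 stereoisomers).

1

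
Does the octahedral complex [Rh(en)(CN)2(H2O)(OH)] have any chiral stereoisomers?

In an octahedral complex each vertex has one trans partner and four cis neighbours.
Each en is bidentate and must span two cis positions.
Systematic placement gives 4 geometric isomers: CN trans; CN cis (3 arrangements, 2 chiral).
Of these, 2 lack any improper symmetry element and so occur as enantiomeric pairs, giving 4 + 2 = 6 stereoisomers in total.

yes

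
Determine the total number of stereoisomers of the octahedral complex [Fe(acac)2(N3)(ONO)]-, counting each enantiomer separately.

3

Each acac is bidentate and must span two cis positions.
Systematic placement gives 2 geometric isomers: N3 and ONO mutually trans; N3 and ONO mutually cis (chiral).
One of these lacks any improper symmetry element and so occurs as an enantiomeric pair, giving 2 + 1 = 3 stereoisomers in total.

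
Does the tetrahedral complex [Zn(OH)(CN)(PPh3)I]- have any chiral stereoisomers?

Only one geometric arrangement is possible; it has no improper symmetry element, so it exists as a pair of enantiomers (2 stereoisomers).

yes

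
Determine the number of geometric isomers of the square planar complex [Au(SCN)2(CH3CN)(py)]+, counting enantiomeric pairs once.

A square has two trans pairs of vertices; adjacent vertices are cis.
The distinct arrangements are (2 in all): SCN cis; SCN trans.

2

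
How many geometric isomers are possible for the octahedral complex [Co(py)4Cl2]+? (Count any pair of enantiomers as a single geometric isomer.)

An octahedron has six vertices in three trans pairs; every non-trans pair is cis.
There are 2 geometric isomers: Cl trans; Cl cis.

2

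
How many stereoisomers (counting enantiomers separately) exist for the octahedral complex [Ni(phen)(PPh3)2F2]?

In an octahedral complex each vertex has one trans partner and four cis neighbours.
Each phen is bidentate and must span two cis positions.
There are 3 geometric isomers: PPh3 cis, F trans; PPh3 cis, F cis (chiral); PPh3 trans, F cis.
One of these lacks any improper symmetry element and so occurs as an enantiomeric pair, giving 3 + 1 = 4 stereoisomers in total.

4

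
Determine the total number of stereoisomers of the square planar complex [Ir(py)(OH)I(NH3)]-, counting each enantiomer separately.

In a square planar complex each vertex has one trans partner and two cis neighbours.
There are 3 geometric isomers: (I/OH trans, NH3/py trans); (I/py trans, NH3/OH trans); (I/NH3 trans, OH/py trans).
Each arrangement has an internal mirror plane or centre of symmetry, so none is chiral.

3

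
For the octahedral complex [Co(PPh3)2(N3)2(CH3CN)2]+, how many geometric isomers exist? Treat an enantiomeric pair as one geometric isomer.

An octahedron has six vertices in three trans pairs; every non-trans pair is cis.
There are 5 geometric isomers: PPh3 trans, N3 trans, CH3CN trans; PPh3 cis, N3 cis, CH3CN trans; PPh3 trans, N3 cis, CH3CN cis; PPh3 cis, N3 cis, CH3CN cis (chiral); PPh3 cis, N3 trans, CH3CN cis.

5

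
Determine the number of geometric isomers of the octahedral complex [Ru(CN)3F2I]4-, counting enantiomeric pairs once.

3

An octahedron has six vertices in three trans pairs; every non-trans pair is cis.
There are 3 geometric isomers: CN mer, F cis; CN mer, F trans; CN fac, F cis.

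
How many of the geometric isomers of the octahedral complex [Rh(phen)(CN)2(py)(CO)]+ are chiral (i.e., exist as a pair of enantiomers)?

2

The six octahedral sites form three mutually perpendicular trans pairs.
Each phen is bidentate and must span two cis positions.
There are 4 geometric isomers: CN trans; CN cis (3 arrangements, 2 chiral).
Of these, 2 lack any improper symmetry element and so occur as enantiomeric pairs, giving 4 + 2 = 6 stereoisomers in total.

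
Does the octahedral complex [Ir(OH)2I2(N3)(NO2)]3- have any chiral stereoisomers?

yes

An octahedron has six vertices in three trans pairs; every non-trans pair is cis.
The distinct arrangements are (6 in all): OH trans, I trans; OH cis, I trans; OH trans, I cis; OH cis, I cis (3 arrangements, 2 chiral).
Of these, 2 lack any improper symmetry element and so occur as enantiomeric pairs, giving 6 + 2 = 8 stereoisomers in total.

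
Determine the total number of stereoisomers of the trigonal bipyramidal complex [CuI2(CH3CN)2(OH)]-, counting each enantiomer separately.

A trigonal bipyramid has two axial and three equatorial sites, which are chemically inequivalent.
Systematic enumeration (placing each ligand type in turn and discarding arrangements equivalent by rotation or reflection) gives 5 geometric isomers.
One of these lacks any improper symmetry element and so occurs as an enantiomeric pair, giving 5 + 1 = 6 stereoisomers in total.

6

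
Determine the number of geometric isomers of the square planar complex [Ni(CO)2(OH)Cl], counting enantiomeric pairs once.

2

In a square planar complex each vertex has one trans partner and two cis neighbours.
The distinct arrangements are (2 in all): CO cis; CO trans.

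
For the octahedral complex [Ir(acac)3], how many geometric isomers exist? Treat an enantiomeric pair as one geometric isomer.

Each acac is bidentate and must span two cis positions.
Only one geometric arrangement is possible; it has no improper symmetry element, so it exists as a pair of enantiomers (2 stereoisomers).

1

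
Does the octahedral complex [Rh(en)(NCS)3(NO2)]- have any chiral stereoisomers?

no

The six octahedral sites form three mutually perpendicular trans pairs.
Each en is bidentate and must span two cis positions.
Systematic placement gives 2 geometric isomers: NCS mer; NCS fac.
Each arrangement has an internal mirror plane or centre of symmetry, so none is chiral.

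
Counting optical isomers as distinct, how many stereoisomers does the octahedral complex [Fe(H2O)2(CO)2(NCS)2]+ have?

6

An octahedron has six vertices in three trans pairs; every non-trans pair is cis.
Systematic placement gives 5 geometric isomers: H2O trans, CO trans, NCS trans; H2O cis, CO trans, NCS cis; H2O cis, CO cis, NCS trans; H2O cis, CO cis, NCS cis (chiral); H2O trans, CO cis, NCS cis.
One of these lacks any improper symmetry element and so occurs as an enantiomeric pair, giving 5 + 1 = 6 stereoisomers in total.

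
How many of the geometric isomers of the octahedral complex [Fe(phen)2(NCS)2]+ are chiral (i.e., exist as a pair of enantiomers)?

1

An octahedron has six vertices in three trans pairs; every non-trans pair is cis.
Each phen is bidentate and must span two cis positions.
There are 2 geometric isomers: NCS trans; NCS cis (chiral).
One of these lacks any improper symmetry element and so occurs as an enantiomeric pair, giving 2 + 1 = 3 stereoisomers in total.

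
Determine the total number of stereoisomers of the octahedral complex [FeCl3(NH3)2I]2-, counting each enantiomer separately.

3

Systematic placement gives 3 geometric isomers: Cl mer, NH3 trans; Cl mer, NH3 cis; Cl fac, NH3 cis.
Each arrangement has an internal mirror plane or centre of symmetry, so none is chiral.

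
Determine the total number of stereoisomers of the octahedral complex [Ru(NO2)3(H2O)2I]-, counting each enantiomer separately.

The six octahedral sites form three mutually perpendicular trans pairs.
Systematic placement gives 3 geometric isomers: NO2 mer, H2O trans; NO2 mer, H2O cis; NO2 fac, H2O cis.
Each arrangement has an internal mirror plane or centre of symmetry, so none is chiral.

3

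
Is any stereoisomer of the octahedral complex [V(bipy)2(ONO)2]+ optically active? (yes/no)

yes

The six octahedral sites form three mutually perpendicular trans pairs.
Each bipy is bidentate and must span two cis positions.
Systematic placement gives 2 geometric isomers: ONO trans; ONO cis (chiral).
One of these lacks any improper symmetry element and so occurs as an enantiomeric pair, giving 2 + 1 = 3 stereoisomers in total.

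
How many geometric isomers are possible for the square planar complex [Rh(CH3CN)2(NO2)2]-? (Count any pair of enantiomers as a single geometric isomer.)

2

A square has two trans pairs of vertices; adjacent vertices are cis.
There are 2 geometric isomers: CH3CN cis; CH3CN trans.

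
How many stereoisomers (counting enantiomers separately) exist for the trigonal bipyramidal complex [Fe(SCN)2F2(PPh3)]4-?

6

Exhaustive case analysis gives 5 geometric isomers.
One of these lacks any improper symmetry element and so occurs as an enantiomeric pair, giving 5 + 1 = 6 stereoisomers in total.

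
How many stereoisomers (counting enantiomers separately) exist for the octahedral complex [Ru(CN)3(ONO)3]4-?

An octahedron has six vertices in three trans pairs; every non-trans pair is cis.
Systematic placement gives 2 geometric isomers: CN mer; CN fac.
Each arrangement has an internal mirror plane or centre of symmetry, so none is chiral.

2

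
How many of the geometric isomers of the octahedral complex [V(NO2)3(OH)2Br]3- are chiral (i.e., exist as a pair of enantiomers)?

0

An octahedron has six vertices in three trans pairs; every non-trans pair is cis.
Systematic placement gives 3 geometric isomers: NO2 mer, OH trans; NO2 fac, OH cis; NO2 mer, OH cis.
Each arrangement has an internal mirror plane or centre of symmetry, so none is chiral.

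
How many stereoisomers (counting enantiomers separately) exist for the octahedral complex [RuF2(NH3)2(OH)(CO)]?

8

The six octahedral sites form three mutually perpendicular trans pairs.
Systematic placement gives 6 geometric isomers: F cis, NH3 cis (3 arrangements, 2 chiral); F cis, NH3 trans; F trans, NH3 cis; F trans, NH3 trans.
Of these, 2 lack any improper symmetry element and so occur as enantiomeric pairs, giving 6 + 2 = 8 stereoisomers in total.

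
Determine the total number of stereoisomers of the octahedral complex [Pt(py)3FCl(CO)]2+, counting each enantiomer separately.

5

The six octahedral sites form three mutually perpendicular trans pairs.
There are 4 geometric isomers: py mer (3 arrangements); py fac (chiral).
One of these lacks any improper symmetry element and so occurs as an enantiomeric pair, giving 4 + 1 = 5 stereoisomers in total.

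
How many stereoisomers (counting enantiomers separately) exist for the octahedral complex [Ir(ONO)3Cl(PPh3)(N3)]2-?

The six octahedral sites form three mutually perpendicular trans pairs.
There are 4 geometric isomers: ONO mer (3 arrangements); ONO fac (chiral).
One of these lacks any improper symmetry element and so occurs as an enantiomeric pair, giving 4 + 1 = 5 stereoisomers in total.

5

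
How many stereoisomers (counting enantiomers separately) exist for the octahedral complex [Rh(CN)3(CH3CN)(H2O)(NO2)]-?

5

An octahedron has six vertices in three trans pairs; every non-trans pair is cis.
There are 4 geometric isomers: CN mer (3 arrangements); CN fac (chiral).
One of these lacks any improper symmetry element and so occurs as an enantiomeric pair, giving 4 + 1 = 5 stereoisomers in total.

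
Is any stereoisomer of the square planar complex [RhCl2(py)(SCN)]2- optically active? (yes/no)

A square has two trans pairs of vertices; adjacent vertices are cis.
There are 2 geometric isomers: Cl cis; Cl trans.
Each arrangement has an internal mirror plane or centre of symmetry, so none is chiral.

no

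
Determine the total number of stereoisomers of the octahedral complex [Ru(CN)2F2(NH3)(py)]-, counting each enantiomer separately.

8

An octahedron has six vertices in three trans pairs; every non-trans pair is cis.
The distinct arrangements are (6 in all): CN trans, F trans; CN trans, F cis; CN cis, F cis (3 arrangements, 2 chiral); CN cis, F trans.
Of these, 2 lack any improper symmetry element and so occur as enantiomeric pairs, giving 6 + 2 = 8 stereoisomers in total.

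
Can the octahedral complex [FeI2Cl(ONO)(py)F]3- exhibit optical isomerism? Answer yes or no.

yes

Placing the ligands in turn and identifying arrangements related by rotation or reflection leaves 9 distinct geometric isomers.
Of these, 6 lack any improper symmetry element and so occur as enantiomeric pairs, giving 9 + 6 = 15 stereoisomers in total.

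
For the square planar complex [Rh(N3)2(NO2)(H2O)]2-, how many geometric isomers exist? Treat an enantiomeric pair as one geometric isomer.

2

A square has two trans pairs of vertices; adjacent vertices are cis.
The distinct arrangements are (2 in all): N3 cis; N3 trans.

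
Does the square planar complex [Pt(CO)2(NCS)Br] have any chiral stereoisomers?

Systematic placement gives 2 geometric isomers: CO cis; CO trans.
Each arrangement has an internal mirror plane or centre of symmetry, so none is chiral.

no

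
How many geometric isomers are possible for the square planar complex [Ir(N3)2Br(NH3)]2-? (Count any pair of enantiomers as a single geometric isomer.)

In a square planar complex each vertex has one trans partner and two cis neighbours.
Systematic placement gives 2 geometric isomers: N3 cis; N3 trans.

2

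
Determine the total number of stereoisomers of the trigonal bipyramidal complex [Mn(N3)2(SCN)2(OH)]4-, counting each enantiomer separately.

In a trigonal bipyramid the two axial positions differ from the three equatorial ones.
Systematic enumeration (placing each ligand type in turn and discarding arrangements equivalent by rotation or reflection) gives 5 geometric isomers.
One of these lacks any improper symmetry element and so occurs as an enantiomeric pair, giving 5 + 1 = 6 stereoisomers in total.

6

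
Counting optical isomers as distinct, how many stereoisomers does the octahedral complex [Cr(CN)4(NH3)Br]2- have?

2

In an octahedral complex each vertex has one trans partner and four cis neighbours.
The distinct arrangements are (2 in all): NH3 and Br mutually cis; NH3 and Br mutually trans.
Each arrangement has an internal mirror plane or centre of symmetry, so none is chiral.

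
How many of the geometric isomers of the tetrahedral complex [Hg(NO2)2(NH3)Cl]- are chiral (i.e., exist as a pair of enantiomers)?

0

All four vertices of a tetrahedron are equivalent and mutually adjacent, so cis/trans isomerism cannot arise.
Only one geometric arrangement is possible.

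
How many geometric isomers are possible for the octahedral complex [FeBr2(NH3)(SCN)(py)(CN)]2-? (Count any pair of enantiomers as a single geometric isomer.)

9

The six octahedral sites form three mutually perpendicular trans pairs.
Placing the ligands in turn and identifying arrangements related by rotation or reflection leaves 9 distinct geometric isomers.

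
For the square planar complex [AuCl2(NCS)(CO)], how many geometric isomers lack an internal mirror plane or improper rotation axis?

0

In a square planar complex each vertex has one trans partner and two cis neighbours.
There are 2 geometric isomers: Cl cis; Cl trans.
Each arrangement has an internal mirror plane or centre of symmetry, so none is chiral.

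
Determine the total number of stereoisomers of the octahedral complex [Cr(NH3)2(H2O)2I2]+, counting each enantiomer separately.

6

The six octahedral sites form three mutually perpendicular trans pairs.
The distinct arrangements are (5 in all): NH3 trans, H2O trans, I trans; NH3 cis, H2O trans, I cis; NH3 trans, H2O cis, I cis; NH3 cis, H2O cis, I cis (chiral); NH3 cis, H2O cis, I trans.
One of these lacks any improper symmetry element and so occurs as an enantiomeric pair, giving 5 + 1 = 6 stereoisomers in total.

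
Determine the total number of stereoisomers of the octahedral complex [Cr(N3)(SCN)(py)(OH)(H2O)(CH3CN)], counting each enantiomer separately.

The six octahedral sites form three mutually perpendicular trans pairs.
Systematic enumeration (placing each ligand type in turn and discarding arrangements equivalent by rotation or reflection) gives 15 geometric isomers.
Of these, 15 lack any improper symmetry element and so occur as enantiomeric pairs, giving 15 + 15 = 30 stereoisomers in total.

30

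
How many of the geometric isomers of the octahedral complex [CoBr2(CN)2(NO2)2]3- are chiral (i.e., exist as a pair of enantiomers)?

1

The six octahedral sites form three mutually perpendicular trans pairs.
The distinct arrangements are (5 in all): Br trans, CN trans, NO2 trans; Br trans, CN cis, NO2 cis; Br cis, CN cis, NO2 trans; Br cis, CN cis, NO2 cis (chiral); Br cis, CN trans, NO2 cis.
One of these lacks any improper symmetry element and so occurs as an enantiomeric pair, giving 5 + 1 = 6 stereoisomers in total.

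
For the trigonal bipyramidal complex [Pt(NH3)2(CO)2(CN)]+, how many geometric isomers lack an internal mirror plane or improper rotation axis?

Systematic enumeration (placing each ligand type in turn and discarding arrangements equivalent by rotation or reflection) gives 5 geometric isomers.
One of these lacks any improper symmetry element and so occurs as an enantiomeric pair, giving 5 + 1 = 6 stereoisomers in total.

1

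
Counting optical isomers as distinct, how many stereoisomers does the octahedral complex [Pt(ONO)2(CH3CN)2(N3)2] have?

6

The six octahedral sites form three mutually perpendicular trans pairs.
Working through the distinct placements yields 5 geometric isomers: ONO trans, CH3CN trans, N3 trans; ONO cis, CH3CN trans, N3 cis; ONO trans, CH3CN cis, N3 cis; ONO cis, CH3CN cis, N3 cis (chiral); ONO cis, CH3CN cis, N3 trans.
One of these lacks any improper symmetry element and so occurs as an enantiomeric pair, giving 5 + 1 = 6 stereoisomers in total.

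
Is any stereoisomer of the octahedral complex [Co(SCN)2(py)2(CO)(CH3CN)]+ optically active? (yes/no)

An octahedron has six vertices in three trans pairs; every non-trans pair is cis.
Working through the distinct placements yields 6 geometric isomers: SCN trans, py trans; SCN cis, py cis (3 arrangements, 2 chiral); SCN cis, py trans; SCN trans, py cis.
Of these, 2 lack any improper symmetry element and so occur as enantiomeric pairs, giving 6 + 2 = 8 stereoisomers in total.

yes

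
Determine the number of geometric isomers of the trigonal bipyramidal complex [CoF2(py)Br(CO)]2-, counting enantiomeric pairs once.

7

Placing the ligands in turn and identifying arrangements related by rotation or reflection leaves 7 distinct geometric isomers.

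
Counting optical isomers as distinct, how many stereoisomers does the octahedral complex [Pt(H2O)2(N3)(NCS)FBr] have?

15

In an octahedral complex each vertex has one trans partner and four cis neighbours.
Exhaustive case analysis gives 9 geometric isomers.
Of these, 6 lack any improper symmetry element and so occur as enantiomeric pairs, giving 9 + 6 = 15 stereoisomers in total.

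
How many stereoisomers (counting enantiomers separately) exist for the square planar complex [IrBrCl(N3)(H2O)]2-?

Working through the distinct placements yields 3 geometric isomers: (Br/H2O trans, Cl/N3 trans); (Br/N3 trans, Cl/H2O trans); (Br/Cl trans, H2O/N3 trans).
Each arrangement has an internal mirror plane or centre of symmetry, so none is chiral.

3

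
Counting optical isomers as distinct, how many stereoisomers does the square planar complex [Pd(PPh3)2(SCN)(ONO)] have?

In a square planar complex each vertex has one trans partner and two cis neighbours.
Working through the distinct placements yields 2 geometric isomers: PPh3 cis; PPh3 trans.
Each arrangement has an internal mirror plane or centre of symmetry, so none is chiral.

2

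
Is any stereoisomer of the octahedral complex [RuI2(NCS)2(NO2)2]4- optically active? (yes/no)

yes

An octahedron has six vertices in three trans pairs; every non-trans pair is cis.
The distinct arrangements are (5 in all): I trans, NCS trans, NO2 trans; I trans, NCS cis, NO2 cis; I cis, NCS cis, NO2 trans; I cis, NCS cis, NO2 cis (chiral); I cis, NCS trans, NO2 cis.
One of these lacks any improper symmetry element and so occurs as an enantiomeric pair, giving 5 + 1 = 6 stereoisomers in total.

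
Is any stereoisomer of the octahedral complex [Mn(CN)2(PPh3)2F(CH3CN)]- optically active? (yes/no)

yes

An octahedron has six vertices in three trans pairs; every non-trans pair is cis.
There are 6 geometric isomers: CN cis, PPh3 trans; CN cis, PPh3 cis (3 arrangements, 2 chiral); CN trans, PPh3 trans; CN trans, PPh3 cis.
Of these, 2 lack any improper symmetry element and so occur as enantiomeric pairs, giving 6 + 2 = 8 stereoisomers in total.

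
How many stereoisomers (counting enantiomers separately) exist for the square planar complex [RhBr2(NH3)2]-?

2

A square has two trans pairs of vertices; adjacent vertices are cis.
There are 2 geometric isomers: Br cis; Br trans.
Each arrangement has an internal mirror plane or centre of symmetry, so none is chiral.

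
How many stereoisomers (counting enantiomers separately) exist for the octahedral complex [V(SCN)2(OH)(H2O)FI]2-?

15

In an octahedral complex each vertex has one trans partner and four cis neighbours.
Placing the ligands in turn and identifying arrangements related by rotation or reflection leaves 9 distinct geometric isomers.
Of these, 6 lack any improper symmetry element and so occur as enantiomeric pairs, giving 9 + 6 = 15 stereoisomers in total.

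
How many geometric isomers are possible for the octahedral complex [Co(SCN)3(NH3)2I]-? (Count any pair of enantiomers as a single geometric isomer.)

An octahedron has six vertices in three trans pairs; every non-trans pair is cis.
Working through the distinct placements yields 3 geometric isomers: SCN mer, NH3 cis; SCN mer, NH3 trans; SCN fac, NH3 cis.

3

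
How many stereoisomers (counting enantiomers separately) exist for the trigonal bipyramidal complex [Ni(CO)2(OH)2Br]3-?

In a trigonal bipyramid the two axial positions differ from the three equatorial ones.
Placing the ligands in turn and identifying arrangements related by rotation or reflection leaves 5 distinct geometric isomers.
One of these lacks any improper symmetry element and so occurs as an enantiomeric pair, giving 5 + 1 = 6 stereoisomers in total.

6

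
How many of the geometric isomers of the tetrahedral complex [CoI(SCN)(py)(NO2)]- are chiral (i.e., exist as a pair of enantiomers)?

In a tetrahedral complex all four positions are equivalent and every pair of ligands is adjacent — there is no cis/trans distinction.
Only one geometric arrangement is possible; it has no improper symmetry element, so it exists as a pair of enantiomers (2 stereoisomers).

1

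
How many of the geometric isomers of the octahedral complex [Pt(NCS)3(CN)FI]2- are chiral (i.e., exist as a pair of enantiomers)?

1

In an octahedral complex each vertex has one trans partner and four cis neighbours.
There are 4 geometric isomers: NCS mer (3 arrangements); NCS fac (chiral).
One of these lacks any improper symmetry element and so occurs as an enantiomeric pair, giving 4 + 1 = 5 stereoisomers in total.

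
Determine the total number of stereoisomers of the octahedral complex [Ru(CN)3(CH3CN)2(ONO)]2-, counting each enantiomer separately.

3

In an octahedral complex each vertex has one trans partner and four cis neighbours.
Working through the distinct placements yields 3 geometric isomers: CN mer, CH3CN trans; CN fac, CH3CN cis; CN mer, CH3CN cis.
Each arrangement has an internal mirror plane or centre of symmetry, so none is chiral.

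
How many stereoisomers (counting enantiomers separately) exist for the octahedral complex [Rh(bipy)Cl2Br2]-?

The six octahedral sites form three mutually perpendicular trans pairs.
Each bipy is bidentate and must span two cis positions.
There are 3 geometric isomers: Cl cis, Br trans; Cl cis, Br cis (chiral); Cl trans, Br cis.
One of these lacks any improper symmetry element and so occurs as an enantiomeric pair, giving 3 + 1 = 4 stereoisomers in total.

4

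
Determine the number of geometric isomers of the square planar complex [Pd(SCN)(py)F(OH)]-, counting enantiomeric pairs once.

In a square planar complex each vertex has one trans partner and two cis neighbours.
The distinct arrangements are (3 in all): (F/SCN trans, OH/py trans); (F/py trans, OH/SCN trans); (F/OH trans, SCN/py trans).

3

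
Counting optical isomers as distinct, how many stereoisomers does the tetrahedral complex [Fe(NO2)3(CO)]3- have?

1

In a tetrahedral complex all four positions are equivalent and every pair of ligands is adjacent — there is no cis/trans distinction.
Only one geometric arrangement is possible.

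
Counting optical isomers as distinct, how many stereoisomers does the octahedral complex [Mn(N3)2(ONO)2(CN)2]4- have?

Systematic placement gives 5 geometric isomers: N3 trans, ONO trans, CN trans; N3 cis, ONO cis, CN trans; N3 cis, ONO trans, CN cis; N3 cis, ONO cis, CN cis (chiral); N3 trans, ONO cis, CN cis.
One of these lacks any improper symmetry element and so occurs as an enantiomeric pair, giving 5 + 1 = 6 stereoisomers in total.

6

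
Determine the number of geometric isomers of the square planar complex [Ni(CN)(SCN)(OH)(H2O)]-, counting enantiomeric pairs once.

In a square planar complex each vertex has one trans partner and two cis neighbours.
The distinct arrangements are (3 in all): (CN/OH trans, H2O/SCN trans); (CN/SCN trans, H2O/OH trans); (CN/H2O trans, OH/SCN trans).

3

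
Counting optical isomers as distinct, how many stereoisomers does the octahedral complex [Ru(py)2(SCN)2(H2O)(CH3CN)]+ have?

The six octahedral sites form three mutually perpendicular trans pairs.
The distinct arrangements are (6 in all): py trans, SCN trans; py cis, SCN cis (3 arrangements, 2 chiral); py trans, SCN cis; py cis, SCN trans.
Of these, 2 lack any improper symmetry element and so occur as enantiomeric pairs, giving 6 + 2 = 8 stereoisomers in total.

8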